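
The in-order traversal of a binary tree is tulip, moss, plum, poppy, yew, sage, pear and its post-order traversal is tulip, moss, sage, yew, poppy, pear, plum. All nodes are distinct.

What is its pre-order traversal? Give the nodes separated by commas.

plum, moss, tulip, pear, poppy, yew, sage

The last element of post-order is the root; it splits in-order into left and right subtrees.
Root plum: left subtree has 2 nodes {tulip, moss}, right has 4 {poppy, yew, sage, pear}.
  Root moss: left subtree has 1 node {tulip}, right has 0 { }.
  Root pear: left subtree has 3 nodes {poppy, yew, sage}, right has 0 { }.
    Root poppy: left subtree has 0 nodes { }, right has 2 {yew, sage}.
      Root yew: left subtree has 0 nodes { }, right has 1 {sage}.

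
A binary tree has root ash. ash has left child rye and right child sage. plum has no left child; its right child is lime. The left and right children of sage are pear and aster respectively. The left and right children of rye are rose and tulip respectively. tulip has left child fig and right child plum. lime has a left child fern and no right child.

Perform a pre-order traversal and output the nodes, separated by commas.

Pre-order visits the node, then its left subtree, then its right subtree.
Visit ash.
At ash: go left to rye.
  Visit rye.
  At rye: go left to rose.
    rose is a leaf — visit rose.
  At rye: go right to tulip.
    Visit tulip.
    At tulip: go left to fig.
      fig is a leaf — visit fig.
    At tulip: go right to plum.
      Visit plum.
      At plum: no left child.
      At plum: go right to lime.
        Visit lime.
        At lime: go left to fern.
          fern is a leaf — visit fern.
        At lime: no right child.
At ash: go right to sage.
  Visit sage.
  At sage: go left to pear.
    pear is a leaf — visit pear.
  At sage: go right to aster.
    aster is a leaf — visit aster.

ash, rye, rose, tulip, fig, plum, lime, fern, sage, pear, aster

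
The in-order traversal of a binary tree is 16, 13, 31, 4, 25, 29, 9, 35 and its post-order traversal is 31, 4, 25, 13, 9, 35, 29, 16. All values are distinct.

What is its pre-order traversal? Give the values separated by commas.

16, 29, 13, 25, 4, 31, 35, 9

The last element of post-order is the root; it splits in-order into left and right subtrees.
Root 16: left subtree has 0 nodes { }, right has 7 {13, 31, 4, 25, 29, 9, 35}.
  Root 29: left subtree has 4 nodes {13, 31, 4, 25}, right has 2 {9, 35}.
    Root 13: left subtree has 0 nodes { }, right has 3 {31, 4, 25}.
      Root 25: left subtree has 2 nodes {31, 4}, right has 0 { }.
        Root 4: left subtree has 1 node {31}, right has 0 { }.
    Root 35: left subtree has 1 node {9}, right has 0 { }.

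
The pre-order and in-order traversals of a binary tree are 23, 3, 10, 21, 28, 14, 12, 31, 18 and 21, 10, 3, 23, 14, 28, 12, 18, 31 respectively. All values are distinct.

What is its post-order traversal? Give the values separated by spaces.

The first element of pre-order is the root; it splits in-order into left and right subtrees.
Root 23: left subtree has 3 nodes {21, 10, 3}, right has 5 {14, 28, 12, 18, 31}.
  Root 3: left subtree has 2 nodes {21, 10}, right has 0 { }.
    Root 10: left subtree has 1 node {21}, right has 0 { }.
  Root 28: left subtree has 1 node {14}, right has 3 {12, 18, 31}.
    Root 12: left subtree has 0 nodes { }, right has 2 {18, 31}.
      Root 31: left subtree has 1 node {18}, right has 0 { }.

21 10 3 14 18 31 12 28 23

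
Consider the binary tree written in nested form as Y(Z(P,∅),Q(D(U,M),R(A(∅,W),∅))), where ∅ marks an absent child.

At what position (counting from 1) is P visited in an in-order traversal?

1

In-order visits the left subtree, then the node, then the right subtree.
At Y: go left to Z.
  At Z: go left to P.
    P is a leaf — visit P.
  Visit Z.
  At Z: no right child.
Visit Y.
At Y: go right to Q.
  At Q: go left to D.
    At D: go left to U.
      U is a leaf — visit U.
    Visit D.
    At D: go right to M.
      M is a leaf — visit M.
  Visit Q.
  At Q: go right to R.
    At R: go left to A.
      At A: no left child.
      Visit A.
      At A: go right to W.
        W is a leaf — visit W.
    Visit R.
    At R: no right child.
Full in-order sequence: P, Z, Y, U, D, M, Q, A, W, R.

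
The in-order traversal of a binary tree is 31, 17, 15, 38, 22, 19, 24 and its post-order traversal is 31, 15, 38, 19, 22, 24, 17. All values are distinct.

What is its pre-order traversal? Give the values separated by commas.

17, 31, 24, 22, 38, 15, 19

The last element of post-order is the root; it splits in-order into left and right subtrees.
Root 17: left subtree has 1 node {31}, right has 5 {15, 38, 22, 19, 24}.
  Root 24: left subtree has 4 nodes {15, 38, 22, 19}, right has 0 { }.
    Root 22: left subtree has 2 nodes {15, 38}, right has 1 {19}.
      Root 38: left subtree has 1 node {15}, right has 0 { }.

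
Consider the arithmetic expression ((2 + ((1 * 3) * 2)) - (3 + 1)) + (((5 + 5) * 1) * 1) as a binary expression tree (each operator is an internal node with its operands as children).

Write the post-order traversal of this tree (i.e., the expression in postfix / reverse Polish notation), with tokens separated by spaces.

Post-order on an expression tree gives postfix notation: for each operator, emit left operand, right operand, then the operator.

2 1 3 * 2 * + 3 1 + - 5 5 + 1 * 1 * +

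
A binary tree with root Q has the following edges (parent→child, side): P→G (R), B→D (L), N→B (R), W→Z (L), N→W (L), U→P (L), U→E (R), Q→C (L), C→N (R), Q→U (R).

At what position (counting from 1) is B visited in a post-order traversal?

4

Post-order visits the left subtree, then the right subtree, then the node.
At Q: go left to C.
  At C: no left child.
  At C: go right to N.
    At N: go left to W.
      At W: go left to Z.
        Z is a leaf — visit Z.
      At W: no right child.
      Visit W.
    At N: go right to B.
      At B: go left to D.
        D is a leaf — visit D.
      At B: no right child.
      Visit B.
    Visit N.
  Visit C.
At Q: go right to U.
  At U: go left to P.
    At P: no left child.
    At P: go right to G.
      G is a leaf — visit G.
    Visit P.
  At U: go right to E.
    E is a leaf — visit E.
  Visit U.
Visit Q.
Full post-order sequence: Z, W, D, B, N, C, G, P, E, U, Q.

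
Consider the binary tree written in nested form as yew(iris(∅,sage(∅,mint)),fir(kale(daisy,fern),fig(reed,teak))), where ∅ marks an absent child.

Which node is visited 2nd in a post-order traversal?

sage

Post-order visits the left subtree, then the right subtree, then the node.
At yew: go left to iris.
  At iris: no left child.
  At iris: go right to sage.
    At sage: no left child.
    At sage: go right to mint.
      mint is a leaf — visit mint.
    Visit sage.
  Visit iris.
At yew: go right to fir.
  At fir: go left to kale.
    At kale: go left to daisy.
      daisy is a leaf — visit daisy.
    At kale: go right to fern.
      fern is a leaf — visit fern.
    Visit kale.
  At fir: go right to fig.
    At fig: go left to reed.
      reed is a leaf — visit reed.
    At fig: go right to teak.
      teak is a leaf — visit teak.
    Visit fig.
  Visit fir.
Visit yew.
Full post-order sequence: mint, sage, iris, daisy, fern, kale, reed, teak, fig, fir, yew.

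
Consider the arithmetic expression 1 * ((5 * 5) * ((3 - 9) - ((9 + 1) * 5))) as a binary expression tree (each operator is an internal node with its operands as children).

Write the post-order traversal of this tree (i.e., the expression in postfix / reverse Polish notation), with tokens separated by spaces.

1 5 5 * 3 9 - 9 1 + 5 * - * *

Post-order on an expression tree gives postfix notation: for each operator, emit left operand, right operand, then the operator.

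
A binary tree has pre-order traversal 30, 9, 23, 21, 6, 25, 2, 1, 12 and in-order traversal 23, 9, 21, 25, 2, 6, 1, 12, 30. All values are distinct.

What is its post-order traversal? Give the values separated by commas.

23, 2, 25, 12, 1, 6, 21, 9, 30

The first element of pre-order is the root; it splits in-order into left and right subtrees.
Root 30: left subtree has 8 nodes {23, 9, 21, 25, 2, 6, 1, 12}, right has 0 { }.
  Root 9: left subtree has 1 node {23}, right has 6 {21, 25, 2, 6, 1, 12}.
    Root 21: left subtree has 0 nodes { }, right has 5 {25, 2, 6, 1, 12}.
      Root 6: left subtree has 2 nodes {25, 2}, right has 2 {1, 12}.
        Root 25: left subtree has 0 nodes { }, right has 1 {2}.
        Root 1: left subtree has 0 nodes { }, right has 1 {12}.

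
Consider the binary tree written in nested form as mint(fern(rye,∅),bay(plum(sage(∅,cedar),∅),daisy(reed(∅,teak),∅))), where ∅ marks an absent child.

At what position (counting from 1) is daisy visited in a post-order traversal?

8

Post-order visits the left subtree, then the right subtree, then the node.
At mint: go left to fern.
  At fern: go left to rye.
    rye is a leaf — visit rye.
  At fern: no right child.
  Visit fern.
At mint: go right to bay.
  At bay: go left to plum.
    At plum: go left to sage.
      At sage: no left child.
      At sage: go right to cedar.
        cedar is a leaf — visit cedar.
      Visit sage.
    At plum: no right child.
    Visit plum.
  At bay: go right to daisy.
    At daisy: go left to reed.
      At reed: no left child.
      At reed: go right to teak.
        teak is a leaf — visit teak.
      Visit reed.
    At daisy: no right child.
    Visit daisy.
  Visit bay.
Visit mint.
Full post-order sequence: rye, fern, cedar, sage, plum, teak, reed, daisy, bay, mint.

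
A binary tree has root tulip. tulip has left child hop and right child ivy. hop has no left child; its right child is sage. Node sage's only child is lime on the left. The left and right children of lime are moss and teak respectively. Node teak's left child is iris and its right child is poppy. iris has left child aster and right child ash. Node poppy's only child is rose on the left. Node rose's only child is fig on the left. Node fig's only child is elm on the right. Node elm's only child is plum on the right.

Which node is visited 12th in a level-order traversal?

Level-order visits nodes level by level from the root, left to right within each level.
Level 0: tulip
Level 1: hop, ivy
Level 2: sage
Level 3: lime
Level 4: moss, teak
Level 5: iris, poppy
Level 6: aster, ash, rose
Level 7: fig
Level 8: elm
Level 9: plum
Full level-order sequence: tulip, hop, ivy, sage, lime, moss, teak, iris, poppy, aster, ash, rose, fig, elm, plum.

rose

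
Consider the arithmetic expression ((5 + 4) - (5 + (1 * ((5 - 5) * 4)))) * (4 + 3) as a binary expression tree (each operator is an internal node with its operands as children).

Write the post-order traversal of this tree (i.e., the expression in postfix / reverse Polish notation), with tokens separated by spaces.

Post-order on an expression tree gives postfix notation: for each operator, emit left operand, right operand, then the operator.

5 4 + 5 1 5 5 - 4 * * + - 4 3 + *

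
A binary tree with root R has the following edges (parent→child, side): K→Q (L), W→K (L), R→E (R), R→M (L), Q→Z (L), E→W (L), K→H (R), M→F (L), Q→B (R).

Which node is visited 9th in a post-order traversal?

Post-order visits the left subtree, then the right subtree, then the node.
At R: go left to M.
  At M: go left to F.
    F is a leaf — visit F.
  At M: no right child.
  Visit M.
At R: go right to E.
  At E: go left to W.
    At W: go left to K.
      At K: go left to Q.
        At Q: go left to Z.
          Z is a leaf — visit Z.
        At Q: go right to B.
          B is a leaf — visit B.
        Visit Q.
      At K: go right to H.
        H is a leaf — visit H.
      Visit K.
    At W: no right child.
    Visit W.
  At E: no right child.
  Visit E.
Visit R.
Full post-order sequence: F, M, Z, B, Q, H, K, W, E, R.

E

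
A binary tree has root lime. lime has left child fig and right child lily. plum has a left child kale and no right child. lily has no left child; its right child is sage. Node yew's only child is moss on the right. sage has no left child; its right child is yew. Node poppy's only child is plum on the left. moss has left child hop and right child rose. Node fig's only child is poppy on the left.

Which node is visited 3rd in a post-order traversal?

poppy

Post-order visits the left subtree, then the right subtree, then the node.
At lime: go left to fig.
  At fig: go left to poppy.
    At poppy: go left to plum.
      At plum: go left to kale.
        kale is a leaf — visit kale.
      At plum: no right child.
      Visit plum.
    At poppy: no right child.
    Visit poppy.
  At fig: no right child.
  Visit fig.
At lime: go right to lily.
  At lily: no left child.
  At lily: go right to sage.
    At sage: no left child.
    At sage: go right to yew.
      At yew: no left child.
      At yew: go right to moss.
        At moss: go left to hop.
          hop is a leaf — visit hop.
        At moss: go right to rose.
          rose is a leaf — visit rose.
        Visit moss.
      Visit yew.
    Visit sage.
  Visit lily.
Visit lime.
Full post-order sequence: kale, plum, poppy, fig, hop, rose, moss, yew, sage, lily, lime.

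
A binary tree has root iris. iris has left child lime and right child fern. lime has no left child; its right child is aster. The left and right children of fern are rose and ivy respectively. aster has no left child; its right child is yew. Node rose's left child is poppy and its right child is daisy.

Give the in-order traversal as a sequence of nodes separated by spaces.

In-order visits the left subtree, then the node, then the right subtree.
At iris: go left to lime.
  At lime: no left child.
  Visit lime.
  At lime: go right to aster.
    At aster: no left child.
    Visit aster.
    At aster: go right to yew.
      yew is a leaf — visit yew.
Visit iris.
At iris: go right to fern.
  At fern: go left to rose.
    At rose: go left to poppy.
      poppy is a leaf — visit poppy.
    Visit rose.
    At rose: go right to daisy.
      daisy is a leaf — visit daisy.
  Visit fern.
  At fern: go right to ivy.
    ivy is a leaf — visit ivy.

lime aster yew iris poppy rose daisy fern ivy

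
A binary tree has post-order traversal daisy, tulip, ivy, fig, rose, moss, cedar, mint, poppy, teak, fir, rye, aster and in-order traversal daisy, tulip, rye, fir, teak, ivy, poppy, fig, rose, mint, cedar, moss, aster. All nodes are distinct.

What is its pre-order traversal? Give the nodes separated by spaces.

aster rye tulip daisy fir teak poppy ivy mint rose fig cedar moss

The last element of post-order is the root; it splits in-order into left and right subtrees.
Root aster: left subtree has 12 nodes {daisy, tulip, rye, fir, teak, ivy, poppy, fig, rose, mint, cedar, moss}, right has 0 { }.
  Root rye: left subtree has 2 nodes {daisy, tulip}, right has 9 {fir, teak, ivy, poppy, fig, rose, mint, cedar, moss}.
    Root tulip: left subtree has 1 node {daisy}, right has 0 { }.
    Root fir: left subtree has 0 nodes { }, right has 8 {teak, ivy, poppy, fig, rose, mint, cedar, moss}.
      Root teak: left subtree has 0 nodes { }, right has 7 {ivy, poppy, fig, rose, mint, cedar, moss}.
        Root poppy: left subtree has 1 node {ivy}, right has 5 {fig, rose, mint, cedar, moss}.
          Root mint: left subtree has 2 nodes {fig, rose}, right has 2 {cedar, moss}.
            Root rose: left subtree has 1 node {fig}, right has 0 { }.
            Root cedar: left subtree has 0 nodes { }, right has 1 {moss}.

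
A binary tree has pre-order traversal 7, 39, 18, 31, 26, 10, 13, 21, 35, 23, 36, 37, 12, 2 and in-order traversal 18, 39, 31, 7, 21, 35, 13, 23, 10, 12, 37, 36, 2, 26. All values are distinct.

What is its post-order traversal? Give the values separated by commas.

18, 31, 39, 35, 21, 23, 13, 12, 37, 2, 36, 10, 26, 7

The first element of pre-order is the root; it splits in-order into left and right subtrees.
Root 7: left subtree has 3 nodes {18, 39, 31}, right has 10 {21, 35, 13, 23, 10, 12, 37, 36, 2, 26}.
  Root 39: left subtree has 1 node {18}, right has 1 {31}.
  Root 26: left subtree has 9 nodes {21, 35, 13, 23, 10, 12, 37, 36, 2}, right has 0 { }.
    Root 10: left subtree has 4 nodes {21, 35, 13, 23}, right has 4 {12, 37, 36, 2}.
      Root 13: left subtree has 2 nodes {21, 35}, right has 1 {23}.
        Root 21: left subtree has 0 nodes { }, right has 1 {35}.
      Root 36: left subtree has 2 nodes {12, 37}, right has 1 {2}.
        Root 37: left subtree has 1 node {12}, right has 0 { }.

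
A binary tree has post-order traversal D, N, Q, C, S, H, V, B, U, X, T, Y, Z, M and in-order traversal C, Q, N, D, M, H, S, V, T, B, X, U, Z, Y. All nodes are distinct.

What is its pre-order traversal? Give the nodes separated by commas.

The last element of post-order is the root; it splits in-order into left and right subtrees.
Root M: left subtree has 4 nodes {C, Q, N, D}, right has 9 {H, S, V, T, B, X, U, Z, Y}.
  Root C: left subtree has 0 nodes { }, right has 3 {Q, N, D}.
    Root Q: left subtree has 0 nodes { }, right has 2 {N, D}.
      Root N: left subtree has 0 nodes { }, right has 1 {D}.
  Root Z: left subtree has 7 nodes {H, S, V, T, B, X, U}, right has 1 {Y}.
    Root T: left subtree has 3 nodes {H, S, V}, right has 3 {B, X, U}.
      Root V: left subtree has 2 nodes {H, S}, right has 0 { }.
        Root H: left subtree has 0 nodes { }, right has 1 {S}.
      Root X: left subtree has 1 node {B}, right has 1 {U}.

M, C, Q, N, D, Z, T, V, H, S, X, B, U, Y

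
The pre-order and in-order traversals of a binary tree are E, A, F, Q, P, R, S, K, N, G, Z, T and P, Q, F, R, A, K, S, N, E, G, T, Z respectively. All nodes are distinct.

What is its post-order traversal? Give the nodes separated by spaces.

P Q R F K N S A T Z G E

The first element of pre-order is the root; it splits in-order into left and right subtrees.
Root E: left subtree has 8 nodes {P, Q, F, R, A, K, S, N}, right has 3 {G, T, Z}.
  Root A: left subtree has 4 nodes {P, Q, F, R}, right has 3 {K, S, N}.
    Root F: left subtree has 2 nodes {P, Q}, right has 1 {R}.
      Root Q: left subtree has 1 node {P}, right has 0 { }.
    Root S: left subtree has 1 node {K}, right has 1 {N}.
  Root G: left subtree has 0 nodes { }, right has 2 {T, Z}.
    Root Z: left subtree has 1 node {T}, right has 0 { }.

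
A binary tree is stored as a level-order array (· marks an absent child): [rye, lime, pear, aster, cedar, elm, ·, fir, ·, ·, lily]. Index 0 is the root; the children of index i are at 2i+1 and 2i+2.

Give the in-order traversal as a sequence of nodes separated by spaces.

In-order visits the left subtree, then the node, then the right subtree.
At rye: go left to lime.
  At lime: go left to aster.
    At aster: go left to fir.
      fir is a leaf — visit fir.
    Visit aster.
    At aster: no right child.
  Visit lime.
  At lime: go right to cedar.
    At cedar: no left child.
    Visit cedar.
    At cedar: go right to lily.
      lily is a leaf — visit lily.
Visit rye.
At rye: go right to pear.
  At pear: go left to elm.
    elm is a leaf — visit elm.
  Visit pear.
  At pear: no right child.

fir aster lime cedar lily rye elm pear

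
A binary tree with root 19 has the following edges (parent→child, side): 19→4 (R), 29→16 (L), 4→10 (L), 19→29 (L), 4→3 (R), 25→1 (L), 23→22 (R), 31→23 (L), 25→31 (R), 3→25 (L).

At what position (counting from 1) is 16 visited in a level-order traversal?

Level-order visits nodes level by level from the root, left to right within each level.
Level 0: 19
Level 1: 29, 4
Level 2: 16, 10, 3
Level 3: 25
Level 4: 1, 31
Level 5: 23
Level 6: 22
Full level-order sequence: 19, 29, 4, 16, 10, 3, 25, 1, 31, 23, 22.

4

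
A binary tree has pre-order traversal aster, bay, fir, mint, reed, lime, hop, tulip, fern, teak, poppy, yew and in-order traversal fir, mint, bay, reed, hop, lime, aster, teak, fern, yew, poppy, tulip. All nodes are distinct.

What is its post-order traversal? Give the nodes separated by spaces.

mint fir hop lime reed bay teak yew poppy fern tulip aster

The first element of pre-order is the root; it splits in-order into left and right subtrees.
Root aster: left subtree has 6 nodes {fir, mint, bay, reed, hop, lime}, right has 5 {teak, fern, yew, poppy, tulip}.
  Root bay: left subtree has 2 nodes {fir, mint}, right has 3 {reed, hop, lime}.
    Root fir: left subtree has 0 nodes { }, right has 1 {mint}.
    Root reed: left subtree has 0 nodes { }, right has 2 {hop, lime}.
      Root lime: left subtree has 1 node {hop}, right has 0 { }.
  Root tulip: left subtree has 4 nodes {teak, fern, yew, poppy}, right has 0 { }.
    Root fern: left subtree has 1 node {teak}, right has 2 {yew, poppy}.
      Root poppy: left subtree has 1 node {yew}, right has 0 { }.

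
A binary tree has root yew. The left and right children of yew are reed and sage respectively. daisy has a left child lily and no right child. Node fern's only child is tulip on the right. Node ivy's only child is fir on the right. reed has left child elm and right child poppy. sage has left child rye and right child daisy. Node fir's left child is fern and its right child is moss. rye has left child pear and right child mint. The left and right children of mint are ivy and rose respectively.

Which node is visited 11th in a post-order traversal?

mint

Post-order visits the left subtree, then the right subtree, then the node.
At yew: go left to reed.
  At reed: go left to elm.
    elm is a leaf — visit elm.
  At reed: go right to poppy.
    poppy is a leaf — visit poppy.
  Visit reed.
At yew: go right to sage.
  At sage: go left to rye.
    At rye: go left to pear.
      pear is a leaf — visit pear.
    At rye: go right to mint.
      At mint: go left to ivy.
        At ivy: no left child.
        At ivy: go right to fir.
          At fir: go left to fern.
            At fern: no left child.
            At fern: go right to tulip.
              tulip is a leaf — visit tulip.
            Visit fern.
          At fir: go right to moss.
            moss is a leaf — visit moss.
          Visit fir.
        Visit ivy.
      At mint: go right to rose.
        rose is a leaf — visit rose.
      Visit mint.
    Visit rye.
  At sage: go right to daisy.
    At daisy: go left to lily.
      lily is a leaf — visit lily.
    At daisy: no right child.
    Visit daisy.
  Visit sage.
Visit yew.
Full post-order sequence: elm, poppy, reed, pear, tulip, fern, moss, fir, ivy, rose, mint, rye, lily, daisy, sage, yew.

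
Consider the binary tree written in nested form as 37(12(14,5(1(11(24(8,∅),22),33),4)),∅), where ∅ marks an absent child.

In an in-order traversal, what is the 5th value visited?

In-order visits the left subtree, then the node, then the right subtree.
At 37: go left to 12.
  At 12: go left to 14.
    14 is a leaf — visit 14.
  Visit 12.
  At 12: go right to 5.
    At 5: go left to 1.
      At 1: go left to 11.
        At 11: go left to 24.
          At 24: go left to 8.
            8 is a leaf — visit 8.
          Visit 24.
          At 24: no right child.
        Visit 11.
        At 11: go right to 22.
          22 is a leaf — visit 22.
      Visit 1.
      At 1: go right to 33.
        33 is a leaf — visit 33.
    Visit 5.
    At 5: go right to 4.
      4 is a leaf — visit 4.
Visit 37.
At 37: no right child.
Full in-order sequence: 14, 12, 8, 24, 11, 22, 1, 33, 5, 4, 37.

11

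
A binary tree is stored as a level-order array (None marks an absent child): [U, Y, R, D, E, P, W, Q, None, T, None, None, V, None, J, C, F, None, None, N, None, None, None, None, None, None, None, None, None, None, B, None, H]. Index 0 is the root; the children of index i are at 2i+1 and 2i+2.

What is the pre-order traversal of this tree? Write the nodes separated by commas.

Pre-order visits the node, then its left subtree, then its right subtree.
Visit U.
At U: go left to Y.
  Visit Y.
  At Y: go left to D.
    Visit D.
    At D: go left to Q.
      Visit Q.
      At Q: go left to C.
        Visit C.
        At C: no left child.
        At C: go right to H.
          H is a leaf — visit H.
      At Q: go right to F.
        F is a leaf — visit F.
    At D: no right child.
  At Y: go right to E.
    Visit E.
    At E: go left to T.
      Visit T.
      At T: go left to N.
        N is a leaf — visit N.
      At T: no right child.
    At E: no right child.
At U: go right to R.
  Visit R.
  At R: go left to P.
    Visit P.
    At P: no left child.
    At P: go right to V.
      V is a leaf — visit V.
  At R: go right to W.
    Visit W.
    At W: no left child.
    At W: go right to J.
      Visit J.
      At J: no left child.
      At J: go right to B.
        B is a leaf — visit B.

U, Y, D, Q, C, H, F, E, T, N, R, P, V, W, J, B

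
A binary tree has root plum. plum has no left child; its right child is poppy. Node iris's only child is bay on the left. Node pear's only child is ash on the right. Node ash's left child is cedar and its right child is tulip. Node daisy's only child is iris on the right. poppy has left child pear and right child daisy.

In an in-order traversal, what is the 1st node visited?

plum

In-order visits the left subtree, then the node, then the right subtree.
At plum: no left child.
Visit plum.
At plum: go right to poppy.
  At poppy: go left to pear.
    At pear: no left child.
    Visit pear.
    At pear: go right to ash.
      At ash: go left to cedar.
        cedar is a leaf — visit cedar.
      Visit ash.
      At ash: go right to tulip.
        tulip is a leaf — visit tulip.
  Visit poppy.
  At poppy: go right to daisy.
    At daisy: no left child.
    Visit daisy.
    At daisy: go right to iris.
      At iris: go left to bay.
        bay is a leaf — visit bay.
      Visit iris.
      At iris: no right child.
Full in-order sequence: plum, pear, cedar, ash, tulip, poppy, daisy, bay, iris.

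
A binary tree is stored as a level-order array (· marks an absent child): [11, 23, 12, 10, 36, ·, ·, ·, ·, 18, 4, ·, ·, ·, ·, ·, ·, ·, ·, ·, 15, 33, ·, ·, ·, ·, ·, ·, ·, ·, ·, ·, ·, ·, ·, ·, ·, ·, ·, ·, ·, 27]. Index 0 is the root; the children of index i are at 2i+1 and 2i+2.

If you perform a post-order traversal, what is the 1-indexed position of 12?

Post-order visits the left subtree, then the right subtree, then the node.
At 11: go left to 23.
  At 23: go left to 10.
    10 is a leaf — visit 10.
  At 23: go right to 36.
    At 36: go left to 18.
      At 18: no left child.
      At 18: go right to 15.
        At 15: go left to 27.
          27 is a leaf — visit 27.
        At 15: no right child.
        Visit 15.
      Visit 18.
    At 36: go right to 4.
      At 4: go left to 33.
        33 is a leaf — visit 33.
      At 4: no right child.
      Visit 4.
    Visit 36.
  Visit 23.
At 11: go right to 12.
  12 is a leaf — visit 12.
Visit 11.
Full post-order sequence: 10, 27, 15, 18, 33, 4, 36, 23, 12, 11.

9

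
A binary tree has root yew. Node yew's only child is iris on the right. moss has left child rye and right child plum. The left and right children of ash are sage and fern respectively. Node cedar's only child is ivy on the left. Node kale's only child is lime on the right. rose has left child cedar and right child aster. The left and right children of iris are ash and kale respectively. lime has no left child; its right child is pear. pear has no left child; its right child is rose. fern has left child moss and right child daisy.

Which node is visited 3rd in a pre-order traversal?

ash

Pre-order visits the node, then its left subtree, then its right subtree.
Visit yew.
At yew: no left child.
At yew: go right to iris.
  Visit iris.
  At iris: go left to ash.
    Visit ash.
    At ash: go left to sage.
      sage is a leaf — visit sage.
    At ash: go right to fern.
      Visit fern.
      At fern: go left to moss.
        Visit moss.
        At moss: go left to rye.
          rye is a leaf — visit rye.
        At moss: go right to plum.
          plum is a leaf — visit plum.
      At fern: go right to daisy.
        daisy is a leaf — visit daisy.
  At iris: go right to kale.
    Visit kale.
    At kale: no left child.
    At kale: go right to lime.
      Visit lime.
      At lime: no left child.
      At lime: go right to pear.
        Visit pear.
        At pear: no left child.
        At pear: go right to rose.
          Visit rose.
          At rose: go left to cedar.
            Visit cedar.
            At cedar: go left to ivy.
              ivy is a leaf — visit ivy.
            At cedar: no right child.
          At rose: go right to aster.
            aster is a leaf — visit aster.
Full pre-order sequence: yew, iris, ash, sage, fern, moss, rye, plum, daisy, kale, lime, pear, rose, cedar, ivy, aster.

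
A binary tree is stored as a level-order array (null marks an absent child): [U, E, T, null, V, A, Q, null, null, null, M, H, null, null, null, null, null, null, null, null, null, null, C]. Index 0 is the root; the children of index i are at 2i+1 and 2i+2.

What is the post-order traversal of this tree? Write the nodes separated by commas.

C, M, V, E, H, A, Q, T, U

Post-order visits the left subtree, then the right subtree, then the node.
At U: go left to E.
  At E: no left child.
  At E: go right to V.
    At V: no left child.
    At V: go right to M.
      At M: no left child.
      At M: go right to C.
        C is a leaf — visit C.
      Visit M.
    Visit V.
  Visit E.
At U: go right to T.
  At T: go left to A.
    At A: go left to H.
      H is a leaf — visit H.
    At A: no right child.
    Visit A.
  At T: go right to Q.
    Q is a leaf — visit Q.
  Visit T.
Visit U.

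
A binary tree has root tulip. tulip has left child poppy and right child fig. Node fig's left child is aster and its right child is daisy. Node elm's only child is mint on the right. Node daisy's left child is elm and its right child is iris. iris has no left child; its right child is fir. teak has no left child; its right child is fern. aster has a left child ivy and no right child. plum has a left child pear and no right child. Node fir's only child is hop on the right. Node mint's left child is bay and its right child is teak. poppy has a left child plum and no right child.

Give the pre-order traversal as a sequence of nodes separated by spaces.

tulip poppy plum pear fig aster ivy daisy elm mint bay teak fern iris fir hop

Pre-order visits the node, then its left subtree, then its right subtree.
Visit tulip.
At tulip: go left to poppy.
  Visit poppy.
  At poppy: go left to plum.
    Visit plum.
    At plum: go left to pear.
      pear is a leaf — visit pear.
    At plum: no right child.
  At poppy: no right child.
At tulip: go right to fig.
  Visit fig.
  At fig: go left to aster.
    Visit aster.
    At aster: go left to ivy.
      ivy is a leaf — visit ivy.
    At aster: no right child.
  At fig: go right to daisy.
    Visit daisy.
    At daisy: go left to elm.
      Visit elm.
      At elm: no left child.
      At elm: go right to mint.
        Visit mint.
        At mint: go left to bay.
          bay is a leaf — visit bay.
        At mint: go right to teak.
          Visit teak.
          At teak: no left child.
          At teak: go right to fern.
            fern is a leaf — visit fern.
    At daisy: go right to iris.
      Visit iris.
      At iris: no left child.
      At iris: go right to fir.
        Visit fir.
        At fir: no left child.
        At fir: go right to hop.
          hop is a leaf — visit hop.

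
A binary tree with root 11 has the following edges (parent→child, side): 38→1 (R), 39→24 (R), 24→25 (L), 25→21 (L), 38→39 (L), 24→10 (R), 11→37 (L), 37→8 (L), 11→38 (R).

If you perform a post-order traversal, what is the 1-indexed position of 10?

Post-order visits the left subtree, then the right subtree, then the node.
At 11: go left to 37.
  At 37: go left to 8.
    8 is a leaf — visit 8.
  At 37: no right child.
  Visit 37.
At 11: go right to 38.
  At 38: go left to 39.
    At 39: no left child.
    At 39: go right to 24.
      At 24: go left to 25.
        At 25: go left to 21.
          21 is a leaf — visit 21.
        At 25: no right child.
        Visit 25.
      At 24: go right to 10.
        10 is a leaf — visit 10.
      Visit 24.
    Visit 39.
  At 38: go right to 1.
    1 is a leaf — visit 1.
  Visit 38.
Visit 11.
Full post-order sequence: 8, 37, 21, 25, 10, 24, 39, 1, 38, 11.

5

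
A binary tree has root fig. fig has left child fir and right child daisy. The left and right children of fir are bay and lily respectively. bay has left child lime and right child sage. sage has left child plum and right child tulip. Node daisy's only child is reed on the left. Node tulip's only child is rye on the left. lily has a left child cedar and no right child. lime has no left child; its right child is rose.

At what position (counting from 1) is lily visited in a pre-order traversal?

Pre-order visits the node, then its left subtree, then its right subtree.
Visit fig.
At fig: go left to fir.
  Visit fir.
  At fir: go left to bay.
    Visit bay.
    At bay: go left to lime.
      Visit lime.
      At lime: no left child.
      At lime: go right to rose.
        rose is a leaf — visit rose.
    At bay: go right to sage.
      Visit sage.
      At sage: go left to plum.
        plum is a leaf — visit plum.
      At sage: go right to tulip.
        Visit tulip.
        At tulip: go left to rye.
          rye is a leaf — visit rye.
        At tulip: no right child.
  At fir: go right to lily.
    Visit lily.
    At lily: go left to cedar.
      cedar is a leaf — visit cedar.
    At lily: no right child.
At fig: go right to daisy.
  Visit daisy.
  At daisy: go left to reed.
    reed is a leaf — visit reed.
  At daisy: no right child.
Full pre-order sequence: fig, fir, bay, lime, rose, sage, plum, tulip, rye, lily, cedar, daisy, reed.

10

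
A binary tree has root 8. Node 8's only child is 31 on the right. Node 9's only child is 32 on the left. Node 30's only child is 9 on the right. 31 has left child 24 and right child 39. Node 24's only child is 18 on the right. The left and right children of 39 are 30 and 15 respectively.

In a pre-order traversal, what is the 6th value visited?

Pre-order visits the node, then its left subtree, then its right subtree.
Visit 8.
At 8: no left child.
At 8: go right to 31.
  Visit 31.
  At 31: go left to 24.
    Visit 24.
    At 24: no left child.
    At 24: go right to 18.
      18 is a leaf — visit 18.
  At 31: go right to 39.
    Visit 39.
    At 39: go left to 30.
      Visit 30.
      At 30: no left child.
      At 30: go right to 9.
        Visit 9.
        At 9: go left to 32.
          32 is a leaf — visit 32.
        At 9: no right child.
    At 39: go right to 15.
      15 is a leaf — visit 15.
Full pre-order sequence: 8, 31, 24, 18, 39, 30, 9, 32, 15.

30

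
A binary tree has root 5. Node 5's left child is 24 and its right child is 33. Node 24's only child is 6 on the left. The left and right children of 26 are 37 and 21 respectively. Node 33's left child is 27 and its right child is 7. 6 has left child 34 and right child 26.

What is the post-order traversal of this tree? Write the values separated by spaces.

34 37 21 26 6 24 27 7 33 5

Post-order visits the left subtree, then the right subtree, then the node.
At 5: go left to 24.
  At 24: go left to 6.
    At 6: go left to 34.
      34 is a leaf — visit 34.
    At 6: go right to 26.
      At 26: go left to 37.
        37 is a leaf — visit 37.
      At 26: go right to 21.
        21 is a leaf — visit 21.
      Visit 26.
    Visit 6.
  At 24: no right child.
  Visit 24.
At 5: go right to 33.
  At 33: go left to 27.
    27 is a leaf — visit 27.
  At 33: go right to 7.
    7 is a leaf — visit 7.
  Visit 33.
Visit 5.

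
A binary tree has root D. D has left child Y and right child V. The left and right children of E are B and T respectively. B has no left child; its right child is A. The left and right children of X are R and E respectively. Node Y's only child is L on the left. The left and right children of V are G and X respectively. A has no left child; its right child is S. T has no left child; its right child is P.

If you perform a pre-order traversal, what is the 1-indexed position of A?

Pre-order visits the node, then its left subtree, then its right subtree.
Visit D.
At D: go left to Y.
  Visit Y.
  At Y: go left to L.
    L is a leaf — visit L.
  At Y: no right child.
At D: go right to V.
  Visit V.
  At V: go left to G.
    G is a leaf — visit G.
  At V: go right to X.
    Visit X.
    At X: go left to R.
      R is a leaf — visit R.
    At X: go right to E.
      Visit E.
      At E: go left to B.
        Visit B.
        At B: no left child.
        At B: go right to A.
          Visit A.
          At A: no left child.
          At A: go right to S.
            S is a leaf — visit S.
      At E: go right to T.
        Visit T.
        At T: no left child.
        At T: go right to P.
          P is a leaf — visit P.
Full pre-order sequence: D, Y, L, V, G, X, R, E, B, A, S, T, P.

10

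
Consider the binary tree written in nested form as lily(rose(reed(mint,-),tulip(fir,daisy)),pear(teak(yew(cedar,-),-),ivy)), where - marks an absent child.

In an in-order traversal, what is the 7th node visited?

lily

In-order visits the left subtree, then the node, then the right subtree.
At lily: go left to rose.
  At rose: go left to reed.
    At reed: go left to mint.
      mint is a leaf — visit mint.
    Visit reed.
    At reed: no right child.
  Visit rose.
  At rose: go right to tulip.
    At tulip: go left to fir.
      fir is a leaf — visit fir.
    Visit tulip.
    At tulip: go right to daisy.
      daisy is a leaf — visit daisy.
Visit lily.
At lily: go right to pear.
  At pear: go left to teak.
    At teak: go left to yew.
      At yew: go left to cedar.
        cedar is a leaf — visit cedar.
      Visit yew.
      At yew: no right child.
    Visit teak.
    At teak: no right child.
  Visit pear.
  At pear: go right to ivy.
    ivy is a leaf — visit ivy.
Full in-order sequence: mint, reed, rose, fir, tulip, daisy, lily, cedar, yew, teak, pear, ivy.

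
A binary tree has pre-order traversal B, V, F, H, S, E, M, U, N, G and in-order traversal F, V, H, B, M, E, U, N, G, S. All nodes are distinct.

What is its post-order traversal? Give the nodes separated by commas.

F, H, V, M, G, N, U, E, S, B

The first element of pre-order is the root; it splits in-order into left and right subtrees.
Root B: left subtree has 3 nodes {F, V, H}, right has 6 {M, E, U, N, G, S}.
  Root V: left subtree has 1 node {F}, right has 1 {H}.
  Root S: left subtree has 5 nodes {M, E, U, N, G}, right has 0 { }.
    Root E: left subtree has 1 node {M}, right has 3 {U, N, G}.
      Root U: left subtree has 0 nodes { }, right has 2 {N, G}.
        Root N: left subtree has 0 nodes { }, right has 1 {G}.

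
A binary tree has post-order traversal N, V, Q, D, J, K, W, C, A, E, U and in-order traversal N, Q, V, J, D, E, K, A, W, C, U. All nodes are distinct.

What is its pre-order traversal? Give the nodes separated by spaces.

The last element of post-order is the root; it splits in-order into left and right subtrees.
Root U: left subtree has 10 nodes {N, Q, V, J, D, E, K, A, W, C}, right has 0 { }.
  Root E: left subtree has 5 nodes {N, Q, V, J, D}, right has 4 {K, A, W, C}.
    Root J: left subtree has 3 nodes {N, Q, V}, right has 1 {D}.
      Root Q: left subtree has 1 node {N}, right has 1 {V}.
    Root A: left subtree has 1 node {K}, right has 2 {W, C}.
      Root C: left subtree has 1 node {W}, right has 0 { }.

U E J Q N V D A K C W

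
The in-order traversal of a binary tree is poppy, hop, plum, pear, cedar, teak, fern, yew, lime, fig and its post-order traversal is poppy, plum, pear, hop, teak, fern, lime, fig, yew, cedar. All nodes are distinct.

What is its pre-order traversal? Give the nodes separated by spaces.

cedar hop poppy pear plum yew fern teak fig lime

The last element of post-order is the root; it splits in-order into left and right subtrees.
Root cedar: left subtree has 4 nodes {poppy, hop, plum, pear}, right has 5 {teak, fern, yew, lime, fig}.
  Root hop: left subtree has 1 node {poppy}, right has 2 {plum, pear}.
    Root pear: left subtree has 1 node {plum}, right has 0 { }.
  Root yew: left subtree has 2 nodes {teak, fern}, right has 2 {lime, fig}.
    Root fern: left subtree has 1 node {teak}, right has 0 { }.
    Root fig: left subtree has 1 node {lime}, right has 0 { }.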